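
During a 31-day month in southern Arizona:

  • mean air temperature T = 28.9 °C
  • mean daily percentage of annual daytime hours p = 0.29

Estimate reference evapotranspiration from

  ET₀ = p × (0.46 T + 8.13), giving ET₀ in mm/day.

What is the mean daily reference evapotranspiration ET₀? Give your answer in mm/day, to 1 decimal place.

6.2 mm/day

ET₀ = 0.29 × (0.46 × 28.9 + 8.13) = 0.29 × 21.424 = 6.2130 mm/d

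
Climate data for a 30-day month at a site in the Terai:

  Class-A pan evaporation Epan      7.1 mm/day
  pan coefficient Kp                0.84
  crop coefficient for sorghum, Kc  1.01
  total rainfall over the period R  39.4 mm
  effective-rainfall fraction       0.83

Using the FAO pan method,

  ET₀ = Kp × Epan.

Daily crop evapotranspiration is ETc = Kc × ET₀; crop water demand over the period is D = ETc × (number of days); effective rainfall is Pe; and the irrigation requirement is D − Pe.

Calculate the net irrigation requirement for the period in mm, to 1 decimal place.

148.0 mm

ET₀ = 0.84 × 7.1 = 5.9640 mm/d
ETc = Kc × ET₀ = 1.01 × 5.9640 = 6.0236 mm/d
Crop demand D = ETc × 30 d = 6.0236 × 30 = 180.708 mm
Pe = 0.83 × 39.4 = 32.702 mm
D − Pe = 180.708 − 32.702 = 148.006 mm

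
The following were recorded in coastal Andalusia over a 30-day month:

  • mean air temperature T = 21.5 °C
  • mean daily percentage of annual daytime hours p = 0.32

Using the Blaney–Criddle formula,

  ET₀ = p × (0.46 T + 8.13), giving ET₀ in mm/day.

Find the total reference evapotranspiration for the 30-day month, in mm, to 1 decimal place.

ET₀ = 0.32 × (0.46 × 21.5 + 8.13) = 0.32 × 18.020 = 5.7664 mm/d
Monthly total = 5.7664 × 30 = 172.992 mm

173.0 mm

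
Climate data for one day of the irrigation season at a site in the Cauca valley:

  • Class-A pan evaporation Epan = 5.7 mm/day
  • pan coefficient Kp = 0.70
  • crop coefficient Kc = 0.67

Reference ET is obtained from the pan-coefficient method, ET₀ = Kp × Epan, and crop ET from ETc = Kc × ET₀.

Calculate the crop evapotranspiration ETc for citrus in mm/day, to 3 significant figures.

2.67 mm/day

ET₀ = 0.70 × 5.7 = 3.9900 mm/d
ETc = Kc × ET₀ = 0.67 × 3.9900 = 2.6733 mm/d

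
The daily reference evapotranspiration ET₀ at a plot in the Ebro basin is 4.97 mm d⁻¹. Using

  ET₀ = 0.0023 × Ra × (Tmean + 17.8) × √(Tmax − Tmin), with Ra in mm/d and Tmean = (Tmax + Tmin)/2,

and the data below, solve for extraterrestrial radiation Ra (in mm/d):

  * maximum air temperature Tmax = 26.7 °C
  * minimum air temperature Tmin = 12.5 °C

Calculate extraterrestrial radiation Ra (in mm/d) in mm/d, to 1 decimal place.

Tmean = 19.60 °C; √ΔT = 3.7683
Ra = ET₀ / [0.0023 × (Tmean+17.8) × √ΔT] = 4.97 / (0.0023 × 37.40 × 3.7683) = 15.332 mm/d

15.3 mm/d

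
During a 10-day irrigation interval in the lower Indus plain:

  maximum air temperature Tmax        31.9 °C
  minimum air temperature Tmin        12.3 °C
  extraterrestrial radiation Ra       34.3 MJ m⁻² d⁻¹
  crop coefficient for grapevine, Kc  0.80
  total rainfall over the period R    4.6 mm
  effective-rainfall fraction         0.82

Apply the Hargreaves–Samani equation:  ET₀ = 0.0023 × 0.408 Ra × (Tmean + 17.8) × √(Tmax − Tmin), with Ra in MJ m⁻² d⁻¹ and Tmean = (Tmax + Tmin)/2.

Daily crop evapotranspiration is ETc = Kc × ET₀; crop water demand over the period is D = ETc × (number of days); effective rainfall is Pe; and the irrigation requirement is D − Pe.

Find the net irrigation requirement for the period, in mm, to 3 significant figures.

Tmean = (31.9 + 12.3)/2 = 22.10 °C
0.408 Ra = 0.408 × 34.3 = 13.9944 mm/d equivalent
ET₀ = 0.0023 × 13.9944 × (22.10 + 17.8) × √19.6 = 0.0023 × 13.9944 × 39.90 × 4.4272 = 5.6857 mm/d
ETc = Kc × ET₀ = 0.80 × 5.6857 = 4.5486 mm/d
Crop demand D = ETc × 10 d = 4.5486 × 10 = 45.486 mm
Pe = 0.82 × 4.6 = 3.772 mm
D − Pe = 45.486 − 3.772 = 41.714 mm

41.7 mm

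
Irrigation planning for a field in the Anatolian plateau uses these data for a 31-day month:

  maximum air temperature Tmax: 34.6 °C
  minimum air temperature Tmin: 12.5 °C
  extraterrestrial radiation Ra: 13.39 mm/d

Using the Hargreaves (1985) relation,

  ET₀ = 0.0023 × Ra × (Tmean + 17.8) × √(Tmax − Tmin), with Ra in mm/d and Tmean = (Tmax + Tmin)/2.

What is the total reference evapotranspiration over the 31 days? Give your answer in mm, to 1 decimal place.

Tmean = (34.6 + 12.5)/2 = 23.55 °C
ET₀ = 0.0023 × 13.39 × (23.55 + 17.8) × √22.1 = 0.0023 × 13.39 × 41.35 × 4.7011 = 5.9866 mm/d
Over 31 days: 5.9866 × 31 = 185.585 mm

185.6 mm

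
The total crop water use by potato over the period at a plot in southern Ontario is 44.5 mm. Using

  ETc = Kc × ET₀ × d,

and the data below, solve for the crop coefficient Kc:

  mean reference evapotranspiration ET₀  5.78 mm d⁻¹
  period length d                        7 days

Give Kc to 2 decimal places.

1.10

ETc = Kc × ET₀ × d  ⇒  Kc = ETc / (ET₀ × d)
Kc = 44.5 / (5.78 × 7) = 44.5 / 40.46 = 1.0999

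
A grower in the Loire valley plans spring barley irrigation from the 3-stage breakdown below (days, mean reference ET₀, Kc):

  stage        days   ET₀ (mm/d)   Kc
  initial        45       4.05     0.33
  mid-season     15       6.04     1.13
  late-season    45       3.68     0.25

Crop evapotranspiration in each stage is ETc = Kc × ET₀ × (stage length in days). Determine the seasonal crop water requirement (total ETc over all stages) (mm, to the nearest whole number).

initial: 0.33 × 4.05 × 45 = 60.14 mm
mid-season: 1.13 × 6.04 × 15 = 102.38 mm
late-season: 0.25 × 3.68 × 45 = 41.40 mm
Seasonal total = 203.92 mm

204 mm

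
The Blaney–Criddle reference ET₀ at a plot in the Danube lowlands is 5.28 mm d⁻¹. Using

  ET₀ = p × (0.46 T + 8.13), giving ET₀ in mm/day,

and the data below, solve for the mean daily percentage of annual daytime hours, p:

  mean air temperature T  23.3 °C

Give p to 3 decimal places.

0.280

p = ET₀ / (0.46 T + 8.13) = 5.28 / (0.46 × 23.3 + 8.13) = 5.28 / 18.848 = 0.2801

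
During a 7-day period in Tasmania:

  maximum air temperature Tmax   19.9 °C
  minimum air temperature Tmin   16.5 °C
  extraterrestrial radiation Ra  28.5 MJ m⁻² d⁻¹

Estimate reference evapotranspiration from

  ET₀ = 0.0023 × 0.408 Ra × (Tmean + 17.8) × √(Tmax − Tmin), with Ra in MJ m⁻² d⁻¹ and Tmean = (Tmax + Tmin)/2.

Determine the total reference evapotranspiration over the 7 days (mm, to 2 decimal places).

Tmean = (19.9 + 16.5)/2 = 18.20 °C
0.408 Ra = 0.408 × 28.5 = 11.6280 mm/d equivalent
ET₀ = 0.0023 × 11.6280 × (18.20 + 17.8) × √3.4 = 0.0023 × 11.6280 × 36.00 × 1.8439 = 1.7753 mm/d
Over 7 days: 1.7753 × 7 = 12.427 mm

12.43 mm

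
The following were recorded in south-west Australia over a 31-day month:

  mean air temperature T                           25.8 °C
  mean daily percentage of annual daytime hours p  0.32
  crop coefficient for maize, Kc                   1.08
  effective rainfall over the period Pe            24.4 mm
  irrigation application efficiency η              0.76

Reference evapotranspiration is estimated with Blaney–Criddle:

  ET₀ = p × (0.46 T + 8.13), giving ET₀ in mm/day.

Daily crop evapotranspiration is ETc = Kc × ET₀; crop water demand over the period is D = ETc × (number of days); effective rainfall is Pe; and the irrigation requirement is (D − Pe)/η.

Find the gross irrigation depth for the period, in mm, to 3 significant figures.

ET₀ = 0.32 × (0.46 × 25.8 + 8.13) = 0.32 × 19.998 = 6.3994 mm/d
ETc = Kc × ET₀ = 1.08 × 6.3994 = 6.9114 mm/d
Crop demand D = ETc × 31 d = 6.9114 × 31 = 214.253 mm
D − Pe = 214.253 − 24.4 = 189.853 mm
Gross irrigation = 189.853 / 0.76 = 249.807 mm

250 mm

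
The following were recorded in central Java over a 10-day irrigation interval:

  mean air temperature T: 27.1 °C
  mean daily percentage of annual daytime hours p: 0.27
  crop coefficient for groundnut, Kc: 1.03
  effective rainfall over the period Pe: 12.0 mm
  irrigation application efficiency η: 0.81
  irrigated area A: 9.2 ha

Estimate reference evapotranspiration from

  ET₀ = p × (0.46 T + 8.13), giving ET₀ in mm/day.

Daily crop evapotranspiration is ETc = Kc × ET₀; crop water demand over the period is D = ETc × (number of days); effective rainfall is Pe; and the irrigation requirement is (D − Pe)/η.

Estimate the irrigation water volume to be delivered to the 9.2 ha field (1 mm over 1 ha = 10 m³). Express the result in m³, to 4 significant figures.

ET₀ = 0.27 × (0.46 × 27.1 + 8.13) = 0.27 × 20.596 = 5.5609 mm/d
ETc = Kc × ET₀ = 1.03 × 5.5609 = 5.7277 mm/d
Crop demand D = ETc × 10 d = 5.7277 × 10 = 57.277 mm
D − Pe = 57.277 − 12.0 = 45.277 mm
Gross irrigation = 45.277 / 0.81 = 55.898 mm
Volume = 55.898 mm × 9.2 ha × 10 = 5142.6 m³

5143 m³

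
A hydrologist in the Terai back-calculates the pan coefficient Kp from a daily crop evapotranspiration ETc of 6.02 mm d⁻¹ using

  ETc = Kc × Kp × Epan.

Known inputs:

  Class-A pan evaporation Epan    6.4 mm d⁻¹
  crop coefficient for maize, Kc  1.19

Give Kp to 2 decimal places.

ETc = Kc × Kp × Epan  ⇒  Kp = ETc / (Kc × Epan)
Kp = 6.02 / (1.19 × 6.4) = 6.02 / 7.616 = 0.7904

0.79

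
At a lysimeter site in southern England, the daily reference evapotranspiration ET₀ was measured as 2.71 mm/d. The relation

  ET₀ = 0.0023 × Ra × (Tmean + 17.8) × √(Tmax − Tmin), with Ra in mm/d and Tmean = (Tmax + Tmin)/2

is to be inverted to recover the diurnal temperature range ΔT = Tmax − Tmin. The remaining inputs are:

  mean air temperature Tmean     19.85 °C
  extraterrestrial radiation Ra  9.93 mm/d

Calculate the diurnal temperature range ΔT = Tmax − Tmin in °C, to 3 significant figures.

9.93 °C

√ΔT = ET₀ / [0.0023 × Ra × (Tmean+17.8)] = 2.71 / (0.0023 × 9.93 × 37.65) = 3.1516
ΔT = 3.1516² = 9.933 °C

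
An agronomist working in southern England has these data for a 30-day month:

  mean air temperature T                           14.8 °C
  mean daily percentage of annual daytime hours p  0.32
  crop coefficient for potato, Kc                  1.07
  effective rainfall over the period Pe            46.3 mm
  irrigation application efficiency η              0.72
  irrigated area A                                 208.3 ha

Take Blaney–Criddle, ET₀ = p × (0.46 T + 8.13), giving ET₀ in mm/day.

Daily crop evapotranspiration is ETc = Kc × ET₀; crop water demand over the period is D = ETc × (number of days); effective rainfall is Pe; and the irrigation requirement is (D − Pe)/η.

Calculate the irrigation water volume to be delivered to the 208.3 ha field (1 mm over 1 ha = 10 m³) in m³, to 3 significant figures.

ET₀ = 0.32 × (0.46 × 14.8 + 8.13) = 0.32 × 14.938 = 4.7802 mm/d
ETc = Kc × ET₀ = 1.07 × 4.7802 = 5.1148 mm/d
Crop demand D = ETc × 30 d = 5.1148 × 30 = 153.444 mm
D − Pe = 153.444 − 46.3 = 107.144 mm
Gross irrigation = 107.144 / 0.72 = 148.811 mm
Volume = 148.811 mm × 208.3 ha × 10 = 309973.3 m³

310000 m³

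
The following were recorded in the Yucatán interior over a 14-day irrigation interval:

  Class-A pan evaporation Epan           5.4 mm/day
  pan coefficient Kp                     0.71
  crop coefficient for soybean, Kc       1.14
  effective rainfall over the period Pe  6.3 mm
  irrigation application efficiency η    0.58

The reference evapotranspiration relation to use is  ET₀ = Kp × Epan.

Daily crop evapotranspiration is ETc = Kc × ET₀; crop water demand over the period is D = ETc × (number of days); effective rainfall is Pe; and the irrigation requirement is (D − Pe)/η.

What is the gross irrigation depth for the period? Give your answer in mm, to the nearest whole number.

95 mm

ET₀ = 0.71 × 5.4 = 3.8340 mm/d
ETc = Kc × ET₀ = 1.14 × 3.8340 = 4.3708 mm/d
Crop demand D = ETc × 14 d = 4.3708 × 14 = 61.191 mm
D − Pe = 61.191 − 6.3 = 54.891 mm
Gross irrigation = 54.891 / 0.58 = 94.640 mm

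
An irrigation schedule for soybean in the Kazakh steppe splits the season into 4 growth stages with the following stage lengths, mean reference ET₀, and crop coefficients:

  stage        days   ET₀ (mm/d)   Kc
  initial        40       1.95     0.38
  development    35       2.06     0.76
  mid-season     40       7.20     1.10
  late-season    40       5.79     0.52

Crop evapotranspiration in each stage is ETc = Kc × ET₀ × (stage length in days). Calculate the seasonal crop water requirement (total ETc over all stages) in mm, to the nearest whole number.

initial: 0.38 × 1.95 × 40 = 29.64 mm
development: 0.76 × 2.06 × 35 = 54.80 mm
mid-season: 1.10 × 7.20 × 40 = 316.80 mm
late-season: 0.52 × 5.79 × 40 = 120.43 mm
Seasonal total = 521.67 mm

522 mm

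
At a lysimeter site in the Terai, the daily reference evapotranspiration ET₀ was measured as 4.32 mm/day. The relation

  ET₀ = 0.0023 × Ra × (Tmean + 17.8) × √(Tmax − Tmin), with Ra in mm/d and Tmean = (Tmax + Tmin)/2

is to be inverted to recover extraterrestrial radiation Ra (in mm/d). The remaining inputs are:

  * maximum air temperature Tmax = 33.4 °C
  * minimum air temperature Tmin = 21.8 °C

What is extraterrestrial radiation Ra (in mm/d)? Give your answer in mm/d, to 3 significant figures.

12.1 mm/d

Tmean = 27.60 °C; √ΔT = 3.4059
Ra = ET₀ / [0.0023 × (Tmean+17.8) × √ΔT] = 4.32 / (0.0023 × 45.40 × 3.4059) = 12.147 mm/d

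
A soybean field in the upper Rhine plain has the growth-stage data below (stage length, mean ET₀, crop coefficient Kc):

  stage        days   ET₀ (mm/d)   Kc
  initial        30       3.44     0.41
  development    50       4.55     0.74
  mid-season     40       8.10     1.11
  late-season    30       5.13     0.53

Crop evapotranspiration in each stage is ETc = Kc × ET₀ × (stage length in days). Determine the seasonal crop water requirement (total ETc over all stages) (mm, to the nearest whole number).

initial: 0.41 × 3.44 × 30 = 42.31 mm
development: 0.74 × 4.55 × 50 = 168.35 mm
mid-season: 1.11 × 8.10 × 40 = 359.64 mm
late-season: 0.53 × 5.13 × 30 = 81.57 mm
Seasonal total = 651.87 mm

652 mm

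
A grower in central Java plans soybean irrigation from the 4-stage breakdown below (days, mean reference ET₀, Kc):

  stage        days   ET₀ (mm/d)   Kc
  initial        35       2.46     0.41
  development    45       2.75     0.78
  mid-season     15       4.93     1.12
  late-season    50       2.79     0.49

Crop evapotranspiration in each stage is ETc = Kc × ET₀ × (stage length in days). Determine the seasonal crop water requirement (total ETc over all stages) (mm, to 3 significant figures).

283 mm

initial: 0.41 × 2.46 × 35 = 35.30 mm
development: 0.78 × 2.75 × 45 = 96.53 mm
mid-season: 1.12 × 4.93 × 15 = 82.82 mm
late-season: 0.49 × 2.79 × 50 = 68.36 mm
Seasonal total = 283.01 mm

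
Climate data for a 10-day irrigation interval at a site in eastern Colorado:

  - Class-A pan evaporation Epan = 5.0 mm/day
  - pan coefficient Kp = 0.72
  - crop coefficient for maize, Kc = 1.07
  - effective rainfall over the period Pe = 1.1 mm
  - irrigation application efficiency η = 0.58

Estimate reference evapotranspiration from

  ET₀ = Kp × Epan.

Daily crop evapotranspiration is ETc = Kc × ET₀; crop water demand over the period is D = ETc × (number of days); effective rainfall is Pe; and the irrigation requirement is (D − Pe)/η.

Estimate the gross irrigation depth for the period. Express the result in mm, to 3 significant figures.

64.5 mm

ET₀ = 0.72 × 5.0 = 3.6000 mm/d
ETc = Kc × ET₀ = 1.07 × 3.6000 = 3.8520 mm/d
Crop demand D = ETc × 10 d = 3.8520 × 10 = 38.520 mm
D − Pe = 38.520 − 1.1 = 37.420 mm
Gross irrigation = 37.420 / 0.58 = 64.517 mm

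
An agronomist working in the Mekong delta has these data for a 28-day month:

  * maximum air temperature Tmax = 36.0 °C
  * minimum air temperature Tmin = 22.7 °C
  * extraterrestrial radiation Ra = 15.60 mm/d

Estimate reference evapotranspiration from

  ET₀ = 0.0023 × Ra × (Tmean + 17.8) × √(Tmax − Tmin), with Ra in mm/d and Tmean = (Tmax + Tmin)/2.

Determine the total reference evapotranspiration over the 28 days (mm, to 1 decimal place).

172.7 mm

Tmean = (36.0 + 22.7)/2 = 29.35 °C
ET₀ = 0.0023 × 15.60 × (29.35 + 17.8) × √13.3 = 0.0023 × 15.60 × 47.15 × 3.6469 = 6.1696 mm/d
Over 28 days: 6.1696 × 28 = 172.749 mm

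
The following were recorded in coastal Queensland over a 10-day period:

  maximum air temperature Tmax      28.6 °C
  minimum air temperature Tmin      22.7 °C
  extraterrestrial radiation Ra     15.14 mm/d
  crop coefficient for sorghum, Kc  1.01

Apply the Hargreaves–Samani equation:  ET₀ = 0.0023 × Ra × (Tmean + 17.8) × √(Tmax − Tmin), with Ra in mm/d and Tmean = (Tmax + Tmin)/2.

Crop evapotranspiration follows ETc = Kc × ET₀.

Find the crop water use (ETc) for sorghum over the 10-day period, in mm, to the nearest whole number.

37 mm

Tmean = (28.6 + 22.7)/2 = 25.65 °C
ET₀ = 0.0023 × 15.14 × (25.65 + 17.8) × √5.9 = 0.0023 × 15.14 × 43.45 × 2.4290 = 3.6751 mm/d
ETc = Kc × ET₀ = 1.01 × 3.6751 = 3.7119 mm/d
Over 10 days: 3.7119 × 10 = 37.119 mm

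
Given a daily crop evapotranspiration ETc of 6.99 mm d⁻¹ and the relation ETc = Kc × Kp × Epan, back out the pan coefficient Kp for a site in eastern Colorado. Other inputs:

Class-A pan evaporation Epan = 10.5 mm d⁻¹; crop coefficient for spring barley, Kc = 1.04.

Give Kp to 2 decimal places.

0.64

ETc = Kc × Kp × Epan  ⇒  Kp = ETc / (Kc × Epan)
Kp = 6.99 / (1.04 × 10.5) = 6.99 / 10.920 = 0.6401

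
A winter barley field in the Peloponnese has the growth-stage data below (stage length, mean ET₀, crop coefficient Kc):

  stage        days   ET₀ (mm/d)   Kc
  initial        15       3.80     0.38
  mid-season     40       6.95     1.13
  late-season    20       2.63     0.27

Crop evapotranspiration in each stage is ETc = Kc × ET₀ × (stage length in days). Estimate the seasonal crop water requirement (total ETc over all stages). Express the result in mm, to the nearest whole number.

350 mm

initial: 0.38 × 3.80 × 15 = 21.66 mm
mid-season: 1.13 × 6.95 × 40 = 314.14 mm
late-season: 0.27 × 2.63 × 20 = 14.20 mm
Seasonal total = 350.00 mm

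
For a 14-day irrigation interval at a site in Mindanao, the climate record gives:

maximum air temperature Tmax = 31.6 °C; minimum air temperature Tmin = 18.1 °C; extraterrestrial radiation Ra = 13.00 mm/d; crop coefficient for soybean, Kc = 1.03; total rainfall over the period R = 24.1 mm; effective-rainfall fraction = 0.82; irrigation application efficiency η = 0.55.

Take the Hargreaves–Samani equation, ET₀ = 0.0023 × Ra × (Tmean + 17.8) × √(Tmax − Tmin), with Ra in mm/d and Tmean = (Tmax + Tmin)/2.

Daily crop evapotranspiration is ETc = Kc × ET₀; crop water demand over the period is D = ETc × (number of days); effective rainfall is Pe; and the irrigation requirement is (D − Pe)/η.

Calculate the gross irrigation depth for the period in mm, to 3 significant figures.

86.9 mm

Tmean = (31.6 + 18.1)/2 = 24.85 °C
ET₀ = 0.0023 × 13.00 × (24.85 + 17.8) × √13.5 = 0.0023 × 13.00 × 42.65 × 3.6742 = 4.6855 mm/d
ETc = Kc × ET₀ = 1.03 × 4.6855 = 4.8261 mm/d
Crop demand D = ETc × 14 d = 4.8261 × 14 = 67.565 mm
Pe = 0.82 × 24.1 = 19.762 mm
D − Pe = 67.565 − 19.762 = 47.803 mm
Gross irrigation = 47.803 / 0.55 = 86.915 mm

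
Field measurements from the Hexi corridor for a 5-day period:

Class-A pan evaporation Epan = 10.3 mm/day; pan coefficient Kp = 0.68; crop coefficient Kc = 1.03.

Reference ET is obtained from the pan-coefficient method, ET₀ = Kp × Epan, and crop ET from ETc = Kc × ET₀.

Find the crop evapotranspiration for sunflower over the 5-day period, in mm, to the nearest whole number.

ET₀ = 0.68 × 10.3 = 7.0040 mm/d
ETc = Kc × ET₀ = 1.03 × 7.0040 = 7.2141 mm/d
Over 5 days: 7.2141 × 5 = 36.071 mm

36 mm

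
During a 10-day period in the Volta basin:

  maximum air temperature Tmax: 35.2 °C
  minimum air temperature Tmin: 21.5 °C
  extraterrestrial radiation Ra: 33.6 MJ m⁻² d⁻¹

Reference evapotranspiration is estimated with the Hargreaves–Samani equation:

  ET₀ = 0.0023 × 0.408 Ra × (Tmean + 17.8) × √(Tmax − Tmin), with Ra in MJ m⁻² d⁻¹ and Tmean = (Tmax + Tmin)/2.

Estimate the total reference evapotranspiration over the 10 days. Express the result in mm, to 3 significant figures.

Tmean = (35.2 + 21.5)/2 = 28.35 °C
0.408 Ra = 0.408 × 33.6 = 13.7088 mm/d equivalent
ET₀ = 0.0023 × 13.7088 × (28.35 + 17.8) × √13.7 = 0.0023 × 13.7088 × 46.15 × 3.7014 = 5.3860 mm/d
Over 10 days: 5.3860 × 10 = 53.860 mm

53.9 mm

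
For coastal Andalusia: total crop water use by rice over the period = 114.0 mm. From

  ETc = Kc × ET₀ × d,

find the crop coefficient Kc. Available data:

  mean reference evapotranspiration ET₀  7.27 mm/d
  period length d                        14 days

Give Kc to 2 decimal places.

1.12

ETc = Kc × ET₀ × d  ⇒  Kc = ETc / (ET₀ × d)
Kc = 114.0 / (7.27 × 14) = 114.0 / 101.78 = 1.1201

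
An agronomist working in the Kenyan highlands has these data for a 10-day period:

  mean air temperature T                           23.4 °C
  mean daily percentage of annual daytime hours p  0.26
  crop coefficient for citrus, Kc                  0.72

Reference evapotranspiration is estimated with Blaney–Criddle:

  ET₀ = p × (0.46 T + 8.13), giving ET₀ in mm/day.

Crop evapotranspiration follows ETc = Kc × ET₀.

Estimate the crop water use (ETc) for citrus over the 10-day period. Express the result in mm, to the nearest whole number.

35 mm

ET₀ = 0.26 × (0.46 × 23.4 + 8.13) = 0.26 × 18.894 = 4.9124 mm/d
ETc = Kc × ET₀ = 0.72 × 4.9124 = 3.5369 mm/d
Over 10 days: 3.5369 × 10 = 35.369 mm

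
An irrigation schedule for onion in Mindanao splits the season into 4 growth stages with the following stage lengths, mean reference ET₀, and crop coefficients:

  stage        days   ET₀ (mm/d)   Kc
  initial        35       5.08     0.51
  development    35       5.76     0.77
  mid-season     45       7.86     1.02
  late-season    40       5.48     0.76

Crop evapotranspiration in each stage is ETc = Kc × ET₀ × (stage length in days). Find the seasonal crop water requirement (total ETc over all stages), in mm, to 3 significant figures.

773 mm

initial: 0.51 × 5.08 × 35 = 90.68 mm
development: 0.77 × 5.76 × 35 = 155.23 mm
mid-season: 1.02 × 7.86 × 45 = 360.77 mm
late-season: 0.76 × 5.48 × 40 = 166.59 mm
Seasonal total = 773.27 mm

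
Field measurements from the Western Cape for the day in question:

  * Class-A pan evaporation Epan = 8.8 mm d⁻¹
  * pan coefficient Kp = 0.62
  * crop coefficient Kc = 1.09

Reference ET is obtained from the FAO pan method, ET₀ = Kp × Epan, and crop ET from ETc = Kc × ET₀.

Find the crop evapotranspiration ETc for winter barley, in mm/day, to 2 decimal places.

ET₀ = 0.62 × 8.8 = 5.4560 mm/d
ETc = Kc × ET₀ = 1.09 × 5.4560 = 5.9470 mm/d

5.95 mm/day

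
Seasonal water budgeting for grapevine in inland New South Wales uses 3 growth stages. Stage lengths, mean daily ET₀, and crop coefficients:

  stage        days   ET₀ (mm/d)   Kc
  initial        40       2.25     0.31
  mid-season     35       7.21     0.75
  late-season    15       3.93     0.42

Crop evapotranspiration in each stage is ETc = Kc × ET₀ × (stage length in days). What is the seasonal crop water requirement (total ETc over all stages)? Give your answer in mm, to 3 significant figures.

242 mm

initial: 0.31 × 2.25 × 40 = 27.90 mm
mid-season: 0.75 × 7.21 × 35 = 189.26 mm
late-season: 0.42 × 3.93 × 15 = 24.76 mm
Seasonal total = 241.92 mm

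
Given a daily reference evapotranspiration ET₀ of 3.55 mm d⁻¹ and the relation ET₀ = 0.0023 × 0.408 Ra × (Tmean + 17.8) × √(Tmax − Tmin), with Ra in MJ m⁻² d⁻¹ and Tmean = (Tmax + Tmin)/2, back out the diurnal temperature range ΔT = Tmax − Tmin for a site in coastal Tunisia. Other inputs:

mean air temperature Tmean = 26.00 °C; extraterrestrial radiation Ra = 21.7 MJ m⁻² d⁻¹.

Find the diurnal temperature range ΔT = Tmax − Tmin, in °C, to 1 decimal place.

√ΔT = ET₀ / [0.0023 × 0.408 × Ra × (Tmean+17.8)] = 3.55 / (0.0023 × 8.8536 × 43.80) = 3.9802
ΔT = 3.9802² = 15.842 °C

15.8 °C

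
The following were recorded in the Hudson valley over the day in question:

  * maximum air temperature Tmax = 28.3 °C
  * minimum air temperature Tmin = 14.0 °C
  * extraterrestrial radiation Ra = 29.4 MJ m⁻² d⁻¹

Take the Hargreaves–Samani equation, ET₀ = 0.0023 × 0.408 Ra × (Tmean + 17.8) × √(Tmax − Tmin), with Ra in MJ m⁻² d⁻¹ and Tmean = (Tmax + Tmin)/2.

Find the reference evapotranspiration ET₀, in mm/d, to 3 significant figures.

4.06 mm/d

Tmean = (28.3 + 14.0)/2 = 21.15 °C
0.408 Ra = 0.408 × 29.4 = 11.9952 mm/d equivalent
ET₀ = 0.0023 × 11.9952 × (21.15 + 17.8) × √14.3 = 0.0023 × 11.9952 × 38.95 × 3.7815 = 4.0636 mm/d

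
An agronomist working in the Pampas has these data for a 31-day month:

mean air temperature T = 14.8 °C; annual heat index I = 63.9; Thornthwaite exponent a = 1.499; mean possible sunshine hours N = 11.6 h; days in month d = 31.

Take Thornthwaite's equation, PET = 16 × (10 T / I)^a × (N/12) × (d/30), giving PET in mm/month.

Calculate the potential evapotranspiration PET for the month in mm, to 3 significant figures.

56.3 mm

10T/I = 10 × 14.8 / 63.9 = 2.3161
(10T/I)^a = 2.3161^1.499 = 3.5219
Uncorrected PET = 16 × 3.5219 = 56.350 mm
Correction = (N/12)(d/30) = (11.6/12)(31/30) = 0.9989
PET = 56.350 × 0.9989 = 56.288 mm/month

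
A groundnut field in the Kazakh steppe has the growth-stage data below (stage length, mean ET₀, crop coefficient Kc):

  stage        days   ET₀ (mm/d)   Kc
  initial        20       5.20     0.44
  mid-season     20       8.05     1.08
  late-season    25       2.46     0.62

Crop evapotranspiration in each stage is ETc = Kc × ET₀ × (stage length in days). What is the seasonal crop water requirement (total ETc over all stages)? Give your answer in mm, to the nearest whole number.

258 mm

initial: 0.44 × 5.20 × 20 = 45.76 mm
mid-season: 1.08 × 8.05 × 20 = 173.88 mm
late-season: 0.62 × 2.46 × 25 = 38.13 mm
Seasonal total = 257.77 mm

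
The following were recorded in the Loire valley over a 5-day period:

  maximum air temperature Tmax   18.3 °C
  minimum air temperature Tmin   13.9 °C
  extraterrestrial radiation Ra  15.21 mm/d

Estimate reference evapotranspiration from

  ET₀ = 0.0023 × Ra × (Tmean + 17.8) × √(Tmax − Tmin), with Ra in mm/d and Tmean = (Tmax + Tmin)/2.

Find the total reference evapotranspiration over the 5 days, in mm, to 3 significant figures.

12.4 mm

Tmean = (18.3 + 13.9)/2 = 16.10 °C
ET₀ = 0.0023 × 15.21 × (16.10 + 17.8) × √4.4 = 0.0023 × 15.21 × 33.90 × 2.0976 = 2.4876 mm/d
Over 5 days: 2.4876 × 5 = 12.438 mm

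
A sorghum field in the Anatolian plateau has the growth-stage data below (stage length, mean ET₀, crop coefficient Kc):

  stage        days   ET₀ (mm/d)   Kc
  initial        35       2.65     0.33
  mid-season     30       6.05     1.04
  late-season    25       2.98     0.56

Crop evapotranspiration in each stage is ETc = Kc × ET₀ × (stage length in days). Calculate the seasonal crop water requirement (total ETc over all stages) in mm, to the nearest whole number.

initial: 0.33 × 2.65 × 35 = 30.61 mm
mid-season: 1.04 × 6.05 × 30 = 188.76 mm
late-season: 0.56 × 2.98 × 25 = 41.72 mm
Seasonal total = 261.09 mm

261 mm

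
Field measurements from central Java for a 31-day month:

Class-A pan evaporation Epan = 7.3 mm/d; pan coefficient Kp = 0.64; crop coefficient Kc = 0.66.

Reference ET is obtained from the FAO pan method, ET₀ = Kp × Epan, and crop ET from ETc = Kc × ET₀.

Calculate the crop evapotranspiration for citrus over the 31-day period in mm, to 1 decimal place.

95.6 mm

ET₀ = 0.64 × 7.3 = 4.6720 mm/d
ETc = Kc × ET₀ = 0.66 × 4.6720 = 3.0835 mm/d
Over 31 days: 3.0835 × 31 = 95.589 mm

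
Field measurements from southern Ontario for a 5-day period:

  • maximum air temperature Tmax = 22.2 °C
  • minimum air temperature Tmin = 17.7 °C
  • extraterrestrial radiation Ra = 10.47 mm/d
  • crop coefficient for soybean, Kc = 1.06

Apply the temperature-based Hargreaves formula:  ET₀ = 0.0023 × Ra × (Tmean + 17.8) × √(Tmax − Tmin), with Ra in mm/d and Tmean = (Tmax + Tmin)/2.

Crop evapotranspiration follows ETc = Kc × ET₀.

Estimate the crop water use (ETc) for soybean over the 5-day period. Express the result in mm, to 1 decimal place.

10.2 mm

Tmean = (22.2 + 17.7)/2 = 19.95 °C
ET₀ = 0.0023 × 10.47 × (19.95 + 17.8) × √4.5 = 0.0023 × 10.47 × 37.75 × 2.1213 = 1.9284 mm/d
ETc = Kc × ET₀ = 1.06 × 1.9284 = 2.0441 mm/d
Over 5 days: 2.0441 × 5 = 10.221 mm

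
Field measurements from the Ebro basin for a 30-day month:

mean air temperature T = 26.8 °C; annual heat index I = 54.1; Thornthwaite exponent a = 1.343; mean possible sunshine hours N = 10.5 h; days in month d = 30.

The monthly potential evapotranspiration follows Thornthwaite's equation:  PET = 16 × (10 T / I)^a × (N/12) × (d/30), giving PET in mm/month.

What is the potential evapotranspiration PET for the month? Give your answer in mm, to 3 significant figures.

120 mm

10T/I = 10 × 26.8 / 54.1 = 4.9538
(10T/I)^a = 4.9538^1.343 = 8.5763
Uncorrected PET = 16 × 8.5763 = 137.221 mm
Correction = (N/12)(d/30) = (10.5/12)(30/30) = 0.8750
PET = 137.221 × 0.8750 = 120.068 mm/month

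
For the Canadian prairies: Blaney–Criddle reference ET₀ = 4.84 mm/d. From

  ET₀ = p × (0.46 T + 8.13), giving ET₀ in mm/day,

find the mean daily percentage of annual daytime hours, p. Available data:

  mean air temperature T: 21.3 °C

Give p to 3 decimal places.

p = ET₀ / (0.46 T + 8.13) = 4.84 / (0.46 × 21.3 + 8.13) = 4.84 / 17.928 = 0.2700

0.270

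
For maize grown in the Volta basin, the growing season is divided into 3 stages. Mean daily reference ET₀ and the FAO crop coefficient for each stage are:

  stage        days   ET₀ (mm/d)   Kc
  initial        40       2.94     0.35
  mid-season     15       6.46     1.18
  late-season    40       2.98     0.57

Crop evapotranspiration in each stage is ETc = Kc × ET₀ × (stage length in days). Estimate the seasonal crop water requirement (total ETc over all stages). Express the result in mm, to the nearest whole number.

223 mm

initial: 0.35 × 2.94 × 40 = 41.16 mm
mid-season: 1.18 × 6.46 × 15 = 114.34 mm
late-season: 0.57 × 2.98 × 40 = 67.94 mm
Seasonal total = 223.44 mm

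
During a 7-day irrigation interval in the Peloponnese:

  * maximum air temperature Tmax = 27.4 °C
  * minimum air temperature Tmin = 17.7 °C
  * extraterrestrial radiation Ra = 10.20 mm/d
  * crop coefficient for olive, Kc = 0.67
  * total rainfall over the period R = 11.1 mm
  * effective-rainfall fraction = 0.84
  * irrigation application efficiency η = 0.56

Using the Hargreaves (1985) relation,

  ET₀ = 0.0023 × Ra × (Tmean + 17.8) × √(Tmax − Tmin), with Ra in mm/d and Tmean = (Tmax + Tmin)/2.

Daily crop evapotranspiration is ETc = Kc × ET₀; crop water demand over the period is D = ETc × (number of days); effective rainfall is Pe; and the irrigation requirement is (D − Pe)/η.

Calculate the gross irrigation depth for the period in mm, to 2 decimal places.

8.04 mm

Tmean = (27.4 + 17.7)/2 = 22.55 °C
ET₀ = 0.0023 × 10.20 × (22.55 + 17.8) × √9.7 = 0.0023 × 10.20 × 40.35 × 3.1145 = 2.9482 mm/d
ETc = Kc × ET₀ = 0.67 × 2.9482 = 1.9753 mm/d
Crop demand D = ETc × 7 d = 1.9753 × 7 = 13.827 mm
Pe = 0.84 × 11.1 = 9.324 mm
D − Pe = 13.827 − 9.324 = 4.503 mm
Gross irrigation = 4.503 / 0.56 = 8.041 mm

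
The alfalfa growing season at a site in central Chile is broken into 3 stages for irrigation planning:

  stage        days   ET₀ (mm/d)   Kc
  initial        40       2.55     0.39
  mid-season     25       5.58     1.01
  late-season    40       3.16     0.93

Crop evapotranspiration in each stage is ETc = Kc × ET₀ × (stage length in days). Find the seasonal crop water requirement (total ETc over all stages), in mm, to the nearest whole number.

298 mm

initial: 0.39 × 2.55 × 40 = 39.78 mm
mid-season: 1.01 × 5.58 × 25 = 140.90 mm
late-season: 0.93 × 3.16 × 40 = 117.55 mm
Seasonal total = 298.23 mm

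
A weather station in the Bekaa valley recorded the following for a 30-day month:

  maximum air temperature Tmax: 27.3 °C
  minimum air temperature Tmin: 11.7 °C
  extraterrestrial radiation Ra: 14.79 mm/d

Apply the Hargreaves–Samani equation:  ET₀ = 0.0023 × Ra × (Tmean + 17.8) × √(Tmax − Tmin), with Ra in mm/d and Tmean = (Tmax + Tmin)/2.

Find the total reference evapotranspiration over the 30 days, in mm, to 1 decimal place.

Tmean = (27.3 + 11.7)/2 = 19.50 °C
ET₀ = 0.0023 × 14.79 × (19.50 + 17.8) × √15.6 = 0.0023 × 14.79 × 37.30 × 3.9497 = 5.0115 mm/d
Over 30 days: 5.0115 × 30 = 150.345 mm

150.3 mm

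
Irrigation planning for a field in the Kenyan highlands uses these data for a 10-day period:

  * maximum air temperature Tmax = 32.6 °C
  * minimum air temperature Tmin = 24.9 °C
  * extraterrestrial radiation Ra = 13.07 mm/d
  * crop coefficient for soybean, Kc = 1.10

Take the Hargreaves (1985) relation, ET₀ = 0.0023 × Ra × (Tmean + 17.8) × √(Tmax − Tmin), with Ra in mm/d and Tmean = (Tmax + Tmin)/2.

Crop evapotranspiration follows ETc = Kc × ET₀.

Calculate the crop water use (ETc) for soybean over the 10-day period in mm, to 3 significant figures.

Tmean = (32.6 + 24.9)/2 = 28.75 °C
ET₀ = 0.0023 × 13.07 × (28.75 + 17.8) × √7.7 = 0.0023 × 13.07 × 46.55 × 2.7749 = 3.8830 mm/d
ETc = Kc × ET₀ = 1.10 × 3.8830 = 4.2713 mm/d
Over 10 days: 4.2713 × 10 = 42.713 mm

42.7 mm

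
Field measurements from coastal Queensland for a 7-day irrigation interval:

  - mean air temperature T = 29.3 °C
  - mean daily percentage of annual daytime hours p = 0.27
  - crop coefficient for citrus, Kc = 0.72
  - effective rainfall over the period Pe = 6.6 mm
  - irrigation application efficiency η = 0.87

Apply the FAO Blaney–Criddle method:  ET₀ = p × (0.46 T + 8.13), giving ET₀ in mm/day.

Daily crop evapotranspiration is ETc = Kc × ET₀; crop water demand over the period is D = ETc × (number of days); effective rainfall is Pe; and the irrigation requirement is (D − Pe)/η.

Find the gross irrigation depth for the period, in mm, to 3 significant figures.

26.2 mm

ET₀ = 0.27 × (0.46 × 29.3 + 8.13) = 0.27 × 21.608 = 5.8342 mm/d
ETc = Kc × ET₀ = 0.72 × 5.8342 = 4.2006 mm/d
Crop demand D = ETc × 7 d = 4.2006 × 7 = 29.404 mm
D − Pe = 29.404 − 6.6 = 22.804 mm
Gross irrigation = 22.804 / 0.87 = 26.211 mm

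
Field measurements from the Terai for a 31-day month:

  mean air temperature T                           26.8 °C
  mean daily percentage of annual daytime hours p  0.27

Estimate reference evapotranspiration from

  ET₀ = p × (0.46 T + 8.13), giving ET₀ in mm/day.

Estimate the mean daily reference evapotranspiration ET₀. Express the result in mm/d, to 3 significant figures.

5.52 mm/d

ET₀ = 0.27 × (0.46 × 26.8 + 8.13) = 0.27 × 20.458 = 5.5237 mm/d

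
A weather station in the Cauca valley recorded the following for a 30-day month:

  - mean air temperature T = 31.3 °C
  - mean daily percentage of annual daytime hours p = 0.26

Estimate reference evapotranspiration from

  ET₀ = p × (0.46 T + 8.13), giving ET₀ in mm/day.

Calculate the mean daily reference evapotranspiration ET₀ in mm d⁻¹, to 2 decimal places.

5.86 mm d⁻¹

ET₀ = 0.26 × (0.46 × 31.3 + 8.13) = 0.26 × 22.528 = 5.8573 mm/d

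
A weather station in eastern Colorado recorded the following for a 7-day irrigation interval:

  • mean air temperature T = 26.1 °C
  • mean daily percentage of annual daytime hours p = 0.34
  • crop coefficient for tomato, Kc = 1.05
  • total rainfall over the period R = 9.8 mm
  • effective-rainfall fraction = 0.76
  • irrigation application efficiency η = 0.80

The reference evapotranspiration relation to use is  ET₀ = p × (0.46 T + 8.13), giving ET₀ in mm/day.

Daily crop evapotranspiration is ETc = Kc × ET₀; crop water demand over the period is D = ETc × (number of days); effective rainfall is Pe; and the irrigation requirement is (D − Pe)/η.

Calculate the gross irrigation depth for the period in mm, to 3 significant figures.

53.6 mm

ET₀ = 0.34 × (0.46 × 26.1 + 8.13) = 0.34 × 20.136 = 6.8462 mm/d
ETc = Kc × ET₀ = 1.05 × 6.8462 = 7.1885 mm/d
Crop demand D = ETc × 7 d = 7.1885 × 7 = 50.320 mm
Pe = 0.76 × 9.8 = 7.448 mm
D − Pe = 50.320 − 7.448 = 42.872 mm
Gross irrigation = 42.872 / 0.80 = 53.590 mm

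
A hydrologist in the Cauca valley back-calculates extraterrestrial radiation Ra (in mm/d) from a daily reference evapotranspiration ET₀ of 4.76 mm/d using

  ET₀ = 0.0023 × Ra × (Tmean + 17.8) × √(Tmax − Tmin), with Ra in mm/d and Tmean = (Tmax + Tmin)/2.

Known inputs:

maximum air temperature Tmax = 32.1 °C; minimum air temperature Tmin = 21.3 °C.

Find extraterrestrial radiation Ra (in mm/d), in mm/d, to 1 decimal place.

14.2 mm/d

Tmean = 26.70 °C; √ΔT = 3.2863
Ra = ET₀ / [0.0023 × (Tmean+17.8) × √ΔT] = 4.76 / (0.0023 × 44.50 × 3.2863) = 14.152 mm/d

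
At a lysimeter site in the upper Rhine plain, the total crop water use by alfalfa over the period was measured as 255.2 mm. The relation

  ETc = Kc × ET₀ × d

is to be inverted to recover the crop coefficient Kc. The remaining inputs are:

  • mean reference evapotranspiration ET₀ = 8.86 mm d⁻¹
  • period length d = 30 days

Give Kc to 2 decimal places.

ETc = Kc × ET₀ × d  ⇒  Kc = ETc / (ET₀ × d)
Kc = 255.2 / (8.86 × 30) = 255.2 / 265.80 = 0.9601

0.96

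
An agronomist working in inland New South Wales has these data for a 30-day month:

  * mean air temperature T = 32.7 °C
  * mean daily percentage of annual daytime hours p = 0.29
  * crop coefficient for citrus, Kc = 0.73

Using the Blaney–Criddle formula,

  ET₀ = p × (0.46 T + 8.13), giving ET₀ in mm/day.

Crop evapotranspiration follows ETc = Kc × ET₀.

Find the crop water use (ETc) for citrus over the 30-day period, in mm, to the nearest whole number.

ET₀ = 0.29 × (0.46 × 32.7 + 8.13) = 0.29 × 23.172 = 6.7199 mm/d
ETc = Kc × ET₀ = 0.73 × 6.7199 = 4.9055 mm/d
Over 30 days: 4.9055 × 30 = 147.165 mm

147 mm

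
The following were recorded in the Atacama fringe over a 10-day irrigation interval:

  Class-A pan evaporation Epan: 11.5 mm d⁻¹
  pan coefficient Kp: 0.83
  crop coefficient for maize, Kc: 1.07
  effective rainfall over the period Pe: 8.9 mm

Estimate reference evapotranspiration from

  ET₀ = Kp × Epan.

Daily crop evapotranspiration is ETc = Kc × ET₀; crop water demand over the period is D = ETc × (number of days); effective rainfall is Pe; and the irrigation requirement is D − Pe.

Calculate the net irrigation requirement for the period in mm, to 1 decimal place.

93.2 mm

ET₀ = 0.83 × 11.5 = 9.5450 mm/d
ETc = Kc × ET₀ = 1.07 × 9.5450 = 10.2132 mm/d
Crop demand D = ETc × 10 d = 10.2132 × 10 = 102.132 mm
D − Pe = 102.132 − 8.9 = 93.232 mm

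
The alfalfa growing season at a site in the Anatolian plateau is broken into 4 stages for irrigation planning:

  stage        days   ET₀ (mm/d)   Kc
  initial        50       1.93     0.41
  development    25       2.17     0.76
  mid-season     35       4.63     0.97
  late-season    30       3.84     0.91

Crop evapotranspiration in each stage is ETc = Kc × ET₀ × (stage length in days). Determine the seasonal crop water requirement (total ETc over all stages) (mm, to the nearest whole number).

343 mm

initial: 0.41 × 1.93 × 50 = 39.57 mm
development: 0.76 × 2.17 × 25 = 41.23 mm
mid-season: 0.97 × 4.63 × 35 = 157.19 mm
late-season: 0.91 × 3.84 × 30 = 104.83 mm
Seasonal total = 342.82 mm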